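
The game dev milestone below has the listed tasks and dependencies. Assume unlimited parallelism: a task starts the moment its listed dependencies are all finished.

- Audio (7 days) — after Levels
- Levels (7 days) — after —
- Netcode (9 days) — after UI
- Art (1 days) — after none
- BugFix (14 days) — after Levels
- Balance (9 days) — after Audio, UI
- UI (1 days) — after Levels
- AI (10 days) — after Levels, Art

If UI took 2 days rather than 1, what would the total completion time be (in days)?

23

The binding path is Levels→Audio→Balance = 7+7+9 = 23; finish at 23 days.
UI has 6 days of float (longest path through it is 17).
No other chain overtakes it, so the finish is 23 days.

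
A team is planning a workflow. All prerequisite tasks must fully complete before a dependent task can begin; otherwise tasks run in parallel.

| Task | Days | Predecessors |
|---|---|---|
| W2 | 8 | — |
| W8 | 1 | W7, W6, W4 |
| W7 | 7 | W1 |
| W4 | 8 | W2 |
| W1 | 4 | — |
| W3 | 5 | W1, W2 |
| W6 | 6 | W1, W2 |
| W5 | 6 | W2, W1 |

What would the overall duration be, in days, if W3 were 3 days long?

17

The binding path is W2→W4→W8 = 8+8+1 = 17; finish at 17 days.
The longest path through W3 is only 13 days, so W3 has float 4.
That remains the longest chain; total 17 days.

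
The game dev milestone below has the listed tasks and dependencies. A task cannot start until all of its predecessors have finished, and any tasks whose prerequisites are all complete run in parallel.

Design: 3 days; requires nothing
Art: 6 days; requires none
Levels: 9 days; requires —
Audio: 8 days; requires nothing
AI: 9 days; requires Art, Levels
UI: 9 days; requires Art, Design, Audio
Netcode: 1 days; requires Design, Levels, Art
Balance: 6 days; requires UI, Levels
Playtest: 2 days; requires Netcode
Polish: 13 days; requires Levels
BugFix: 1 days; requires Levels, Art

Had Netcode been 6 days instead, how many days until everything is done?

23

The binding path is Audio→UI→Balance = 8+9+6 = 23; finish at 23 days.
Netcode is off the critical path — its longest chain is 12 days, giving 11 of slack.
The critical path is still Audio→UI→Balance; finish is now 23 days.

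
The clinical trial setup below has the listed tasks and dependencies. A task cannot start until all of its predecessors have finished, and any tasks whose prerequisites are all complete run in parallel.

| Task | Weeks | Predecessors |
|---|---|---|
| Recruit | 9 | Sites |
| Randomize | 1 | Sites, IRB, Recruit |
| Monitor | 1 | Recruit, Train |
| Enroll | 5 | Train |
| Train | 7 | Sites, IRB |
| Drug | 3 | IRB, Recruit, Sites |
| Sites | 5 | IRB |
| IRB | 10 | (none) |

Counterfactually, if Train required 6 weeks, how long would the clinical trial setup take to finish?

27

Baseline: IRB→Sites→Train→Enroll = 10+5+7+5 = 27 → 27 weeks.
Since Train is critical, the -1 change carries straight to that chain (now 26 weeks).
The binding chain switches to IRB→Sites→Recruit→Drug = 10+5+9+3 = 27; finish 27 weeks.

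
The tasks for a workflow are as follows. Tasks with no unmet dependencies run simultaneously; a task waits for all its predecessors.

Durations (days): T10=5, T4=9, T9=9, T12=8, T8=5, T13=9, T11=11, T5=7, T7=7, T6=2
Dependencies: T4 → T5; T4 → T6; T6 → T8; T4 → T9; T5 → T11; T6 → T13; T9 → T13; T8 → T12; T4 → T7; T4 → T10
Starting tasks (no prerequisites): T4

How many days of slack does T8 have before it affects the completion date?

3

The longest chain is T4→T5→T11 = 9+7+11 = 27; overall finish 27 days.
Longest path through T8: 24 days (earliest finish 16, latest finish 19).
Float = 27 − 24 = 3.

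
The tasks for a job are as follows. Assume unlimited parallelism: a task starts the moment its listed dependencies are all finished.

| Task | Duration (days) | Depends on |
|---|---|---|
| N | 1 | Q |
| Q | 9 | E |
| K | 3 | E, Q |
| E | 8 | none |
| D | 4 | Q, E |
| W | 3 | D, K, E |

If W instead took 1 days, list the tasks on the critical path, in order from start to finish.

As given, the longest chain is E→Q→D→W = 8+9+4+3 = 24, so the finish is 24 days.
W lies on that path, so at 1 day the path becomes 22 days.
The critical path is still E→Q→D→W; finish is now 22 days.

E, Q, D, W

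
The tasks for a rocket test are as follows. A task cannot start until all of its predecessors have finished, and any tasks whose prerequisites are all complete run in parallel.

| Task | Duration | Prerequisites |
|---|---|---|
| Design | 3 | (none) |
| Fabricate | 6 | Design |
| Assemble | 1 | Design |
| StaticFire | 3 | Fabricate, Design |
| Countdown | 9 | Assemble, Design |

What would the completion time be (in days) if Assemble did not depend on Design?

Original critical path: Design→Assemble→Countdown = 3+1+9 = 13 ⇒ 13 days.
Without Design→Assemble, Assemble's earliest start moves from 3 to 0.
New critical path: Design→Fabricate→StaticFire = 3+6+3 = 12 ⇒ 12 days.

12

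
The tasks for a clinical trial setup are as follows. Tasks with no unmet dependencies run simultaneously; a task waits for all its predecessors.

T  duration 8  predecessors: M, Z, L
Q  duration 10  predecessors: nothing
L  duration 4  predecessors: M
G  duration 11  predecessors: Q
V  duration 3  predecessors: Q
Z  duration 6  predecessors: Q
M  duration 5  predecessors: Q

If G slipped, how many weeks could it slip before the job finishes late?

6

Critical path: Q→M→L→T = 10+5+4+8 = 27, so the finish is 27 weeks.
G finishes as early as 21 and must finish by 27.
Float = 27 − 21 = 6.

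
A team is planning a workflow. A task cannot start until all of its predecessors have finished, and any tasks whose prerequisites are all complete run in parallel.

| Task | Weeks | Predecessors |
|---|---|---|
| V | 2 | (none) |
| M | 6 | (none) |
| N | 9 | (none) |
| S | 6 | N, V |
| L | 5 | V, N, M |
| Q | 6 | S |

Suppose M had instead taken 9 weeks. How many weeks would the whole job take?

Baseline: N→S→Q = 9+6+6 = 21 → 21 weeks.
M has 10 weeks of float (longest path through it is 11).
That remains the longest chain; total 21 weeks.

21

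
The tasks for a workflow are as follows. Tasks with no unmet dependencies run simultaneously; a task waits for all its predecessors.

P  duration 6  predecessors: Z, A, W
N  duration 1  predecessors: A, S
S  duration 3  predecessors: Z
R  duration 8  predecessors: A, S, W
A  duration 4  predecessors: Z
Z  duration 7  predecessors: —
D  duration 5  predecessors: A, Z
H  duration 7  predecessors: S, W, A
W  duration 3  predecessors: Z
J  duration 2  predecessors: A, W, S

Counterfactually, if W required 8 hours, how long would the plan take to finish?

The binding path is Z→A→R = 7+4+8 = 19; finish at 19 hours.
W is off the critical path — its longest chain is 18 hours, giving 1 of slack.
Now Z→W→R = 7+8+8 = 23 is longest, so the finish becomes 23 hours.

23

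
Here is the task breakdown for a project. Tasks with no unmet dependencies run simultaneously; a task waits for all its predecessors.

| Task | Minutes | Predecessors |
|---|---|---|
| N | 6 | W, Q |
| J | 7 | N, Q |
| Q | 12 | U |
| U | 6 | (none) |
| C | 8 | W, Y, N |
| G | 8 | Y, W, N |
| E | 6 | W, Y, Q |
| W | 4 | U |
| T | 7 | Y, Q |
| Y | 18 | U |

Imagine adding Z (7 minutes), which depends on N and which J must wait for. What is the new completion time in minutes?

38

Originally the plan takes 32 minutes.
With Z inserted, J now waits for max(N, Q, Z).
New critical path: U→Q→N→Z→J = 6+12+6+7+7 = 38 ⇒ 38 minutes.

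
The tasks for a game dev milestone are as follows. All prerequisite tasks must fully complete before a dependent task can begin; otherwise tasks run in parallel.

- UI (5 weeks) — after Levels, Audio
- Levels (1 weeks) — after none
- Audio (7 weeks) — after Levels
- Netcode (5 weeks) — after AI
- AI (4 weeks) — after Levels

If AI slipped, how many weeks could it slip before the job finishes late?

Critical path: Levels→Audio→UI = 1+7+5 = 13, so the finish is 13 weeks.
AI finishes as early as 5 and must finish by 8.
Float = 13 − 10 = 3.

3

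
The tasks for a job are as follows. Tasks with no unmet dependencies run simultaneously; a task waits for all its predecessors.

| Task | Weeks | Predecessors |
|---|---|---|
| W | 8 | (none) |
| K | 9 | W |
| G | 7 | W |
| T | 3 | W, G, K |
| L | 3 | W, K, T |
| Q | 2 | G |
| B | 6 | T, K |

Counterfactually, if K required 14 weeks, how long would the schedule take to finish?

The binding path is W→K→T→B = 8+9+3+6 = 26; finish at 26 weeks.
K lies on that path, so at 14 weeks the path becomes 31 weeks.
The critical path is still W→K→T→B; finish is now 31 weeks.

31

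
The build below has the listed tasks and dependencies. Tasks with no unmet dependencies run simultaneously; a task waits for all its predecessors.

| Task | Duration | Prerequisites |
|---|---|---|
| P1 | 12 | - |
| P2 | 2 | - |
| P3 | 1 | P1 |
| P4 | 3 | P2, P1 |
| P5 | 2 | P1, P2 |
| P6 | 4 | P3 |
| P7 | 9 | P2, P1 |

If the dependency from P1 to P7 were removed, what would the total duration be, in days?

17

With the dependency in place, P1→P7 = 12+9 = 21 sets the finish at 21 days.
Without P1→P7, P7's earliest start moves from 12 to 2.
New critical path: P1→P3→P6 = 12+1+4 = 17 ⇒ 17 days.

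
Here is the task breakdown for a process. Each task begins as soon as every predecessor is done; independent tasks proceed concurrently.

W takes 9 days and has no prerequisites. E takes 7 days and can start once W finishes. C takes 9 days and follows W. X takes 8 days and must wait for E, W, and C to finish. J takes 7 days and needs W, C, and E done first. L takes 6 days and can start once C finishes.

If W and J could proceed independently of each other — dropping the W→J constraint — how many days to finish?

Before: longest chain W→C→X = 9+9+8 = 26, finish 26.
Dropping W→J doesn't change J's earliest start (18); another predecessor still binds.
New critical path: W→C→X = 9+9+8 = 26 ⇒ 26 days.

26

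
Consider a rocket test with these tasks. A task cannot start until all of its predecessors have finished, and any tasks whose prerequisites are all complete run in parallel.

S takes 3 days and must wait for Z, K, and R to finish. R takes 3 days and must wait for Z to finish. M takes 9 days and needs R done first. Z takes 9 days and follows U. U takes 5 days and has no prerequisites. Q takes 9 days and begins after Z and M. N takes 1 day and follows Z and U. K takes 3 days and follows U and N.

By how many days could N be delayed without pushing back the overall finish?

U→Z→R→M→Q = 5+9+3+9+9 = 35 sets the makespan at 35 days.
N finishes as early as 15 and must finish by 29.
Slack of N = 28 − 14 = 14 days.

14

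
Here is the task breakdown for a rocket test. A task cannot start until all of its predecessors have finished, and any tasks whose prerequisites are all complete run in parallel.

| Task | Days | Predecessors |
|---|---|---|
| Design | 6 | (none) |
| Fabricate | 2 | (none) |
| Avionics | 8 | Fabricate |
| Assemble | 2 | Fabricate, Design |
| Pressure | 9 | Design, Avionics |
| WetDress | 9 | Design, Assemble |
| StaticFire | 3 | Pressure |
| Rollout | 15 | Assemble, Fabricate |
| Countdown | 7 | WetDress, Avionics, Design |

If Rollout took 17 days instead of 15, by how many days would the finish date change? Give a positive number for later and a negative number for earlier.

Critical path before the change: Design→Assemble→WetDress→Countdown = 6+2+9+7 = 24 giving 24 days.
Rollout is off the critical path — its longest chain is 23 days, giving 1 of slack.
New critical path: Design→Assemble→Rollout = 6+2+17 = 25 ⇒ 25 days.
Change in finish: 25 − 24 = +1 days.

1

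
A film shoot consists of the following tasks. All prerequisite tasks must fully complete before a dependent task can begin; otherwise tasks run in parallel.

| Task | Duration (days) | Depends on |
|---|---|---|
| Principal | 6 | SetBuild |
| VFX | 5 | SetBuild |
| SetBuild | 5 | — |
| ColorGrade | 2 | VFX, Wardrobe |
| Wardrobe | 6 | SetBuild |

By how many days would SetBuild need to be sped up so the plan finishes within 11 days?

2

Current finish: 13 days; target: 11.
SetBuild is on every critical path, so each day cut from SetBuild cuts the finish by one (this holds down to a finish of 9).
Need 13 − 11 = 2 days off SetBuild → SetBuild becomes 3 days, finish becomes 11.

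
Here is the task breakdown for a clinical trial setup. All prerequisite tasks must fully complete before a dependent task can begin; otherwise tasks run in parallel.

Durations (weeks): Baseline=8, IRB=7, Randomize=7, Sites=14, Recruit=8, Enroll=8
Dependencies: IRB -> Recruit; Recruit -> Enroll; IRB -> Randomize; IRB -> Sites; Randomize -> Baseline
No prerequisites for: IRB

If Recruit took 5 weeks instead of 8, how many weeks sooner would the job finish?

1

Actual critical path: IRB→Recruit→Enroll = 7+8+8 = 23 ⇒ 23 weeks.
Recruit is on the critical path; changing it to 5 makes that path 20 weeks.
New critical path: IRB→Randomize→Baseline = 7+7+8 = 22 ⇒ 22 weeks.
Change in finish: 22 − 23 = -1 weeks.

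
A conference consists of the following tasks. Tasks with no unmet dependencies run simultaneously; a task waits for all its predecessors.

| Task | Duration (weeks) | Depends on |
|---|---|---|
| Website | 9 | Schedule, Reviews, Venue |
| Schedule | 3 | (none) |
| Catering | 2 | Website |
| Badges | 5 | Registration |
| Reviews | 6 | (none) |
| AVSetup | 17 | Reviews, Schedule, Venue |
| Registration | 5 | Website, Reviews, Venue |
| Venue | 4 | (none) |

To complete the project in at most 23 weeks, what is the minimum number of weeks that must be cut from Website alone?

2

Current finish: 25 weeks; target: 23.
Website is on every critical path, so each week cut from Website cuts the finish by one (this holds down to a finish of 23).
Need 25 − 23 = 2 weeks off Website → Website becomes 7 weeks, finish becomes 23.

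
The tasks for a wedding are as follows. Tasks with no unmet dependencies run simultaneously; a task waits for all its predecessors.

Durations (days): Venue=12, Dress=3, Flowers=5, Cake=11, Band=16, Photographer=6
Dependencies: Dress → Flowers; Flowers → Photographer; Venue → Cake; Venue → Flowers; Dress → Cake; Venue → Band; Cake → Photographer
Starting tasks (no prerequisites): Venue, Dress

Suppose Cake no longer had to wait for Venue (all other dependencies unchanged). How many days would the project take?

28

Original critical path: Venue→Cake→Photographer = 12+11+6 = 29 ⇒ 29 days.
Without Venue→Cake, Cake's earliest start moves from 12 to 3.
The longest chain is now Venue→Band = 12+16 = 28, so the project takes 28 days.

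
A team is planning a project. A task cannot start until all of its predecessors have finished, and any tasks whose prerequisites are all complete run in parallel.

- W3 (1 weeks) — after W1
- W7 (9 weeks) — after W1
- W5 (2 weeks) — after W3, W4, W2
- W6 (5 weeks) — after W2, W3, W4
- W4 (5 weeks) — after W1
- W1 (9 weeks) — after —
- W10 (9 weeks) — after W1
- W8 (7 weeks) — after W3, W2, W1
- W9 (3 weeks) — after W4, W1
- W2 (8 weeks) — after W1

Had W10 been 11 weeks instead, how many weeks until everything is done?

24

As given, the longest chain is W1→W2→W8 = 9+8+7 = 24, so the finish is 24 weeks.
W10 has 6 weeks of float (longest path through it is 18).
That remains the longest chain; total 24 weeks.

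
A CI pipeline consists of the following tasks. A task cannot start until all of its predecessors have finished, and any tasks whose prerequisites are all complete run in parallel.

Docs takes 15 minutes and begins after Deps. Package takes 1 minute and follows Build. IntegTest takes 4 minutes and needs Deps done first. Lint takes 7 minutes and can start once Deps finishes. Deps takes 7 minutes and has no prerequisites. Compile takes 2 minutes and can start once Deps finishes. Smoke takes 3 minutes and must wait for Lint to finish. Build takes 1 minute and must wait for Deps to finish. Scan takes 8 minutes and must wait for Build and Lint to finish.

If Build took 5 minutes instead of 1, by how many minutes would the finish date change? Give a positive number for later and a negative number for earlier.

0

Baseline: Deps→Lint→Scan = 7+7+8 = 22 → 22 minutes.
Build has 6 minutes of float (longest path through it is 16).
The critical path is still Deps→Lint→Scan; finish is now 22 minutes.
Change in finish: 22 − 22 = +0 minutes.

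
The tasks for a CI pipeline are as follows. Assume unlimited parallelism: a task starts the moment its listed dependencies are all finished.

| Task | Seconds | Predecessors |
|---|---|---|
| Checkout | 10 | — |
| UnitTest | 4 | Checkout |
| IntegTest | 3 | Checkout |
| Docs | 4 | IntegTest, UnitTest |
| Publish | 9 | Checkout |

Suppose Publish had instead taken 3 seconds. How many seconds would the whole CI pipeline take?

Actual critical path: Checkout→Publish = 10+9 = 19 ⇒ 19 seconds.
Publish is on the critical path; changing it to 3 makes that path 13 seconds.
New critical path: Checkout→UnitTest→Docs = 10+4+4 = 18 ⇒ 18 seconds.

18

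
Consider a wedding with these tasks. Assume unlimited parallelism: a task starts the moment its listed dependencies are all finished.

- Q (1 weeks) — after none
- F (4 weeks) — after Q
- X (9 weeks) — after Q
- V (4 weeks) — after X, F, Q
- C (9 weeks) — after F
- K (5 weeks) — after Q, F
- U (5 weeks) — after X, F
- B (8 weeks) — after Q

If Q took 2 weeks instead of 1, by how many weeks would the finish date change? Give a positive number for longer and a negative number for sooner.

1

As given, the longest chain is Q→X→U = 1+9+5 = 15, so the finish is 15 weeks.
Since Q is critical, the +1 change carries straight to that chain (now 16 weeks).
The critical path is still Q→X→U; finish is now 16 weeks.
Change in finish: 16 − 15 = +1 weeks.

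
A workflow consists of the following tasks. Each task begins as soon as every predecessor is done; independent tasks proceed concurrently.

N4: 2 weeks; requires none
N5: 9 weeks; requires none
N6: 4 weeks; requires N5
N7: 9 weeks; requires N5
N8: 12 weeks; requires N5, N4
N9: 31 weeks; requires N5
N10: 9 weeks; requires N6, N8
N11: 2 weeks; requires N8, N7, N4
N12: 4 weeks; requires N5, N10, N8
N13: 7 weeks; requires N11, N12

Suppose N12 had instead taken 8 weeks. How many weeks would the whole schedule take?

The binding path is N5→N8→N10→N12→N13 = 9+12+9+4+7 = 41; finish at 41 weeks.
N12 is on the critical path; changing it to 8 makes that path 45 weeks.
No other chain overtakes it, so the finish is 45 weeks.

45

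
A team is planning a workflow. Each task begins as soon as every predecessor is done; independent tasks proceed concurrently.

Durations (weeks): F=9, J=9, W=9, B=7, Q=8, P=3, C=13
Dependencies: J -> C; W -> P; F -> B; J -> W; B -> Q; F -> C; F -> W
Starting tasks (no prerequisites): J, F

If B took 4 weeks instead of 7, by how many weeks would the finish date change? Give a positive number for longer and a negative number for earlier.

-2

Actual critical path: F→B→Q = 9+7+8 = 24 ⇒ 24 weeks.
B lies on that path, so at 4 weeks the path becomes 21 weeks.
The binding chain switches to J→C = 9+13 = 22; finish 22 weeks.
Change in finish: 22 − 24 = -2 weeks.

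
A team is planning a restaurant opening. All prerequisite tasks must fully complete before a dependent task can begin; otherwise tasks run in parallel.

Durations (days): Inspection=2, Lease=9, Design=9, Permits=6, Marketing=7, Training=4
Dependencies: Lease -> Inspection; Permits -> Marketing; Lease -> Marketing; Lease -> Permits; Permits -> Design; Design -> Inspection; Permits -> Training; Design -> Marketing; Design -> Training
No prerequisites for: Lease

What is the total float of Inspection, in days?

5

Critical path: Lease→Permits→Design→Marketing = 9+6+9+7 = 31, so the finish is 31 days.
The longest chain containing Inspection totals 26 days.
Float = 31 − 26 = 5.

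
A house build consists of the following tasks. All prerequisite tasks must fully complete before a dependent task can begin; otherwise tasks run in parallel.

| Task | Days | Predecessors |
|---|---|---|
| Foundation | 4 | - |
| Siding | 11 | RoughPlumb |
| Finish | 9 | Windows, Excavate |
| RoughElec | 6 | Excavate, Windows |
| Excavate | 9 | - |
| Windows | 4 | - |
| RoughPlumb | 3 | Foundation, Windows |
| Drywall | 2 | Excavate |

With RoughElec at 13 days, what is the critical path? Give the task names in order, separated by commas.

Excavate, RoughElec

Actual critical path: Excavate→Finish = 9+9 = 18 ⇒ 18 days.
RoughElec is off the critical path — its longest chain is 15 days, giving 3 of slack.
The binding chain switches to Excavate→RoughElec = 9+13 = 22; finish 22 days.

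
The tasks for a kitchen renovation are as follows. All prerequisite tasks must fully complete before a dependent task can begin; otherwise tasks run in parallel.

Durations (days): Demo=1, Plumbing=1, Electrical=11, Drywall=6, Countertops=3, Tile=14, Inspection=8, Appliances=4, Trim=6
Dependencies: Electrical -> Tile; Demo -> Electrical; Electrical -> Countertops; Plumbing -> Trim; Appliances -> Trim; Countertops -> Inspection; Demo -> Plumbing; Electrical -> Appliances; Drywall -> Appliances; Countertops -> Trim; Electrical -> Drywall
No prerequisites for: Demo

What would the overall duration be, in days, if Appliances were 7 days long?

As given, the longest chain is Demo→Electrical→Drywall→Appliances→Trim = 1+11+6+4+6 = 28, so the finish is 28 days.
Appliances is on the critical path; changing it to 7 makes that path 31 days.
No other chain overtakes it, so the finish is 31 days.

31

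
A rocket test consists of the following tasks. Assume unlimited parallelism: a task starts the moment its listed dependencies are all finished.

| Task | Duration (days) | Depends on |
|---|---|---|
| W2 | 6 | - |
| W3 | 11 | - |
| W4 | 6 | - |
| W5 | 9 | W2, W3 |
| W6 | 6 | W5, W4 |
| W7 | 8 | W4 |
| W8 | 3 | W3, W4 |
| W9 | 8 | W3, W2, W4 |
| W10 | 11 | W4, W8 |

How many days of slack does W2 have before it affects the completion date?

Critical path: W3→W5→W6 = 11+9+6 = 26, so the finish is 26 days.
W2 finishes as early as 6 and must finish by 11.
Slack of W2 = 5 − 0 = 5 days.

5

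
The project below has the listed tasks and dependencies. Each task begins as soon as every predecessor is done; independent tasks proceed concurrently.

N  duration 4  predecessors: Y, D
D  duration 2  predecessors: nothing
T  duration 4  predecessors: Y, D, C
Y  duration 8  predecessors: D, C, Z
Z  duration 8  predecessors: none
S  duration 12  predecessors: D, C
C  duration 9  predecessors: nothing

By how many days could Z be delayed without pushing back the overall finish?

C→S = 9+12 = 21 sets the makespan at 21 days.
Z finishes as early as 8 and must finish by 9.
So Z can slip 9 − 8 = 1 day.

1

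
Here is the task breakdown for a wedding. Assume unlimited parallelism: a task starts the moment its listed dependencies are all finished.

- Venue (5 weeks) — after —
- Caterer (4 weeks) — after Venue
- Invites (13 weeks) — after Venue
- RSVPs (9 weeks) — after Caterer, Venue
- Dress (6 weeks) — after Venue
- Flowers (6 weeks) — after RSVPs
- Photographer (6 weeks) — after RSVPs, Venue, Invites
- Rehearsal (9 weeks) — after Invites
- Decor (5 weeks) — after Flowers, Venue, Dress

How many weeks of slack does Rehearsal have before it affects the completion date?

The longest chain is Venue→Caterer→RSVPs→Flowers→Decor = 5+4+9+6+5 = 29; overall finish 29 weeks.
Rehearsal finishes as early as 27 and must finish by 29.
Float = 29 − 27 = 2.

2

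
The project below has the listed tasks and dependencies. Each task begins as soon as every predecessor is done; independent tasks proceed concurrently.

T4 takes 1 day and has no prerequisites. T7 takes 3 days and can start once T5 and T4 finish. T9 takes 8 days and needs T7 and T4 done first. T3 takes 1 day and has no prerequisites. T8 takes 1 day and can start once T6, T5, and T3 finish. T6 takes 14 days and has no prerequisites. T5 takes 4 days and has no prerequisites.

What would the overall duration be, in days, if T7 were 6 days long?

18

Baseline: T5→T7→T9 = 4+3+8 = 15 → 15 days.
T7 is on the critical path; changing it to 6 makes that path 18 days.
No other chain overtakes it, so the finish is 18 days.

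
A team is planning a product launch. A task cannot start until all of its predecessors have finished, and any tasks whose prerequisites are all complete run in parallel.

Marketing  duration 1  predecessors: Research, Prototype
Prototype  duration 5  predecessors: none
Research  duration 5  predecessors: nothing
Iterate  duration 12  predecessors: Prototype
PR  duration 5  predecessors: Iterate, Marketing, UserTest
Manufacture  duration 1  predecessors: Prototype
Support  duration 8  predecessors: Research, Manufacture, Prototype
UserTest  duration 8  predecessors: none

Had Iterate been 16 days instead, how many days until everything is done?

26

Actual critical path: Prototype→Iterate→PR = 5+12+5 = 22 ⇒ 22 days.
Iterate is on the critical path; changing it to 16 makes that path 26 days.
That remains the longest chain; total 26 days.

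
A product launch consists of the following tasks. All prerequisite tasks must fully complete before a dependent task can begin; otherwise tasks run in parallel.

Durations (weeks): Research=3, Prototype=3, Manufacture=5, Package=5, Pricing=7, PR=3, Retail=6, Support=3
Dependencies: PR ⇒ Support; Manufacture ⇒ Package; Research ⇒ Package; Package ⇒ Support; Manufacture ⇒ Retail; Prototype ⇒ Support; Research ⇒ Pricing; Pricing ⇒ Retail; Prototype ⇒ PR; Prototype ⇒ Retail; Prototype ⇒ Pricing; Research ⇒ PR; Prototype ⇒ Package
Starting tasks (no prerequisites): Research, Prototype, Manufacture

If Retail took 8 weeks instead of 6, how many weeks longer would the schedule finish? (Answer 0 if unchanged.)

Critical path before the change: Research→Pricing→Retail = 3+7+6 = 16 giving 16 weeks.
Retail is on the critical path; changing it to 8 makes that path 18 weeks.
The critical path is still Research→Pricing→Retail; finish is now 18 weeks.
Change in finish: 18 − 16 = +2 weeks.

2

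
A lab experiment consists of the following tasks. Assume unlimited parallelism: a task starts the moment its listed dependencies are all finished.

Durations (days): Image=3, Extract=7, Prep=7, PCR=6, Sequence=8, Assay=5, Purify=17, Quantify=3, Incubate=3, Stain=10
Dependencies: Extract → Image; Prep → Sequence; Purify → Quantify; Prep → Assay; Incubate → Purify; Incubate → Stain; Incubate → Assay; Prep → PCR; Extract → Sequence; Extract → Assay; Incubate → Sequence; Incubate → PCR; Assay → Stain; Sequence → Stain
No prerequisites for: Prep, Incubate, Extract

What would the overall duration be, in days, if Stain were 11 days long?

Actual critical path: Prep→Sequence→Stain = 7+8+10 = 25 ⇒ 25 days.
Stain is on the critical path; changing it to 11 makes that path 26 days.
That remains the longest chain; total 26 days.

26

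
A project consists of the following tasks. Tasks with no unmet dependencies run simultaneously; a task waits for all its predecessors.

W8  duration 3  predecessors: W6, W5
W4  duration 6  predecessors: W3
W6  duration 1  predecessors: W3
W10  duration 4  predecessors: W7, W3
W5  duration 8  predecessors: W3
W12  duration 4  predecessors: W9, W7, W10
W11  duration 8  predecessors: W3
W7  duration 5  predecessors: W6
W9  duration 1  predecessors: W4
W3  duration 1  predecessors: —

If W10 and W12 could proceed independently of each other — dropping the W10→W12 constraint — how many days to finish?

12

Before: longest chain W3→W6→W7→W10→W12 = 1+1+5+4+4 = 15, finish 15.
Without W10→W12, W12's earliest start moves from 11 to 8.
After: W3→W4→W9→W12 = 1+6+1+4 = 12 → 12 days.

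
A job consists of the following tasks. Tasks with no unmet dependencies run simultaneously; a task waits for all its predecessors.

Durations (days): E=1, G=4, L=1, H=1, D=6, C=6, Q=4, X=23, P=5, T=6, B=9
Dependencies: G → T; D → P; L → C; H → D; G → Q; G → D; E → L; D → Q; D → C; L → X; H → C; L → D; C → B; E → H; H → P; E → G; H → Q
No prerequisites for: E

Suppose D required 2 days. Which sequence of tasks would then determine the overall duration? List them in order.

E, L, X

Critical path before the change: E→G→D→C→B = 1+4+6+6+9 = 26 giving 26 days.
D lies on that path, so at 2 days the path becomes 22 days.
The binding chain switches to E→L→X = 1+1+23 = 25; finish 25 days.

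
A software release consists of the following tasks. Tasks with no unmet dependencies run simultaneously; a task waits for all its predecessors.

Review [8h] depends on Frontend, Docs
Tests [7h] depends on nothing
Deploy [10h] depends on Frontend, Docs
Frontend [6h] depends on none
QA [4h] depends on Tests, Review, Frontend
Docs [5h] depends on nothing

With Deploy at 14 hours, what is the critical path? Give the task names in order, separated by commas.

Frontend, Deploy

Critical path before the change: Frontend→Review→QA = 6+8+4 = 18 giving 18 hours.
Deploy has 2 hours of float (longest path through it is 16).
The binding chain switches to Frontend→Deploy = 6+14 = 20; finish 20 hours.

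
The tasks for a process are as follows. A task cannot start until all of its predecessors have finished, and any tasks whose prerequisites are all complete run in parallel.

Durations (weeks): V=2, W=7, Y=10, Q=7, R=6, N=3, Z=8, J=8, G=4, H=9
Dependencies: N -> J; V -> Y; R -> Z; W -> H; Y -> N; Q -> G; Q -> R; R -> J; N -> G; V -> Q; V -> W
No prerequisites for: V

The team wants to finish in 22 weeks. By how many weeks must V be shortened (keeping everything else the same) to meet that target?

Current finish: 23 weeks; target: 22.
V is on every critical path, so each week cut from V cuts the finish by one (this holds down to a finish of 22).
Need 23 − 22 = 1 week off V → V becomes 1 week, finish becomes 22.

1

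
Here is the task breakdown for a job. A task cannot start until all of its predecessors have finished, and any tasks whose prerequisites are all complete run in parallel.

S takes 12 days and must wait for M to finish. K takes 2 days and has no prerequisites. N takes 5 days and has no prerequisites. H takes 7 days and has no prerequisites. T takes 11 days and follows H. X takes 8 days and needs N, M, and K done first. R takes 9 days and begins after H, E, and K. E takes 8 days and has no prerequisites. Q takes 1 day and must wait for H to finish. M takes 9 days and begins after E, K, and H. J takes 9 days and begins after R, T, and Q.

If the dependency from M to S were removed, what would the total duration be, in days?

Original critical path: E→M→S = 8+9+12 = 29 ⇒ 29 days.
Without M→S, S's earliest start moves from 17 to 0.
The longest chain is now H→T→J = 7+11+9 = 27, so the job takes 27 days.

27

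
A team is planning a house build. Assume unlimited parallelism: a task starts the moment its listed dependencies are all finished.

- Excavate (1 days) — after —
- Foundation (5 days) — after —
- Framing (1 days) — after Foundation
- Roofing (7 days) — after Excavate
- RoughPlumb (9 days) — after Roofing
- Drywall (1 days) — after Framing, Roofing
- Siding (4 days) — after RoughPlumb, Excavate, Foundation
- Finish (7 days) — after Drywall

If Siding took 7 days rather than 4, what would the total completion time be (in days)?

As given, the longest chain is Excavate→Roofing→RoughPlumb→Siding = 1+7+9+4 = 21, so the finish is 21 days.
Since Siding is critical, the +3 change carries straight to that chain (now 24 days).
No other chain overtakes it, so the finish is 24 days.

24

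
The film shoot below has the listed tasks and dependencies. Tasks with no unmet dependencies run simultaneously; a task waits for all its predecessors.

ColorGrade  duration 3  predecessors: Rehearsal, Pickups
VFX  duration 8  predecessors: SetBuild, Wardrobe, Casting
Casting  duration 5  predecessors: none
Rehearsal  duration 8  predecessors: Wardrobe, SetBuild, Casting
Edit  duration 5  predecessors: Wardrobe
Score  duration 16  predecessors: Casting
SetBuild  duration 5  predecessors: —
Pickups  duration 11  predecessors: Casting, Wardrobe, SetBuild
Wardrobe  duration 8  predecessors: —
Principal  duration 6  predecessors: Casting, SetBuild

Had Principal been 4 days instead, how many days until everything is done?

Critical path before the change: Wardrobe→Pickups→ColorGrade = 8+11+3 = 22 giving 22 days.
The longest path through Principal is only 11 days, so Principal has float 11.
That remains the longest chain; total 22 days.

22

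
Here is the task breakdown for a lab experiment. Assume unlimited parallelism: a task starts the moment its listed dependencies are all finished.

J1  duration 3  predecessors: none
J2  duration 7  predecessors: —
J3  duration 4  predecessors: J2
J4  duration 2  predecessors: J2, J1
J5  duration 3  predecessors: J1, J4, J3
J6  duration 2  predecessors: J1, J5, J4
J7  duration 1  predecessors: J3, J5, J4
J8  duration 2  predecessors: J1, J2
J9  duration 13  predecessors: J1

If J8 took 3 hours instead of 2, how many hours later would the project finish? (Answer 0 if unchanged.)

0

Critical path before the change: J1→J9 = 3+13 = 16 giving 16 hours.
J8 is off the critical path — its longest chain is 9 hours, giving 7 of slack.
That remains the longest chain; total 16 hours.
Change in finish: 16 − 16 = +0 hours.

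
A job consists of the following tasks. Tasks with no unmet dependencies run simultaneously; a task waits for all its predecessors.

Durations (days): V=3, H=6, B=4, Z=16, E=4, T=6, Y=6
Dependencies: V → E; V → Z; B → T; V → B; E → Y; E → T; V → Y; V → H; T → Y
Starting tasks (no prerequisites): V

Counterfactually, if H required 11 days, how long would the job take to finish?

As given, the longest chain is V→B→T→Y = 3+4+6+6 = 19, so the finish is 19 days.
H is off the critical path — its longest chain is 9 days, giving 10 of slack.
That remains the longest chain; total 19 days.

19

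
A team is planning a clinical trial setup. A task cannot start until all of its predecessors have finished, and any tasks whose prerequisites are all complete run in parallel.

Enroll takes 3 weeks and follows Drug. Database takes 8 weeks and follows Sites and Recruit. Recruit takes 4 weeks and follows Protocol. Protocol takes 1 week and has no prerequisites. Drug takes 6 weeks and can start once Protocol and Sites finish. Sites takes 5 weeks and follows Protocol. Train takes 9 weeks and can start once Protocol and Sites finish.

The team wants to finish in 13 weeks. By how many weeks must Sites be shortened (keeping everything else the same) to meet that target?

2

Current finish: 15 weeks; target: 13.
Sites is on every critical path, so each week cut from Sites cuts the finish by one (this holds down to a finish of 13).
Need 15 − 13 = 2 weeks off Sites → Sites becomes 3 weeks, finish becomes 13.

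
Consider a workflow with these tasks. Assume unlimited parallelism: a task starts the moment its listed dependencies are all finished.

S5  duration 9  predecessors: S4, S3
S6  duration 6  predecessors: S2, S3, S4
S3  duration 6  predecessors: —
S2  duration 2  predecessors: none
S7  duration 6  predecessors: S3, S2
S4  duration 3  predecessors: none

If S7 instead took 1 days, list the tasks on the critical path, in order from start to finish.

S3, S5

Baseline: S3→S5 = 6+9 = 15 → 15 days.
The longest path through S7 is only 12 days, so S7 has float 3.
No other chain overtakes it, so the finish is 15 days.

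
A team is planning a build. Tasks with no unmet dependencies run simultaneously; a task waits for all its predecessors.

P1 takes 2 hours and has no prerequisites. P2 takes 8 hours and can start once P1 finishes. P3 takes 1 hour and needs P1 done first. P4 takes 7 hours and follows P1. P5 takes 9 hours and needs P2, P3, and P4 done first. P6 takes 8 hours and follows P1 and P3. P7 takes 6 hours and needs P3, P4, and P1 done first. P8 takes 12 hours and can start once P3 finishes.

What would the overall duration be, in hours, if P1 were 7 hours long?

As given, the longest chain is P1→P2→P5 = 2+8+9 = 19, so the finish is 19 hours.
P1 lies on that path, so at 7 hours the path becomes 24 hours.
That remains the longest chain; total 24 hours.

24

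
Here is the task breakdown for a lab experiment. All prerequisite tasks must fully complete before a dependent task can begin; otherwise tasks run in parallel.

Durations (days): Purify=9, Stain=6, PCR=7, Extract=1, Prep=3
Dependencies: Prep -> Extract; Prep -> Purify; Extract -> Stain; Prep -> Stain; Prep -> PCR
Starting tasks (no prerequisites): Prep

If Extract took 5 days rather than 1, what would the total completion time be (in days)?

14

As given, the longest chain is Prep→Purify = 3+9 = 12, so the finish is 12 days.
Extract is off the critical path — its longest chain is 10 days, giving 2 of slack.
The binding chain switches to Prep→Extract→Stain = 3+5+6 = 14; finish 14 days.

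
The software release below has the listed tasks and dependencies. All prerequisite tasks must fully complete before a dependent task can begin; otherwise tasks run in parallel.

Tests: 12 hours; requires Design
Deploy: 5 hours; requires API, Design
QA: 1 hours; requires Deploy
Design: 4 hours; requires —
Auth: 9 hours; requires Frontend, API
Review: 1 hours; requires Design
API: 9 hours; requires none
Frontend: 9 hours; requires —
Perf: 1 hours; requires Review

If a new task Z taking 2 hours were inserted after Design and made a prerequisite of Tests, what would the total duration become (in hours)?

Originally the schedule takes 18 hours.
With Z inserted, Tests now waits for max(Design, Z).
New critical path: Design→Z→Tests = 4+2+12 = 18 ⇒ 18 hours.

18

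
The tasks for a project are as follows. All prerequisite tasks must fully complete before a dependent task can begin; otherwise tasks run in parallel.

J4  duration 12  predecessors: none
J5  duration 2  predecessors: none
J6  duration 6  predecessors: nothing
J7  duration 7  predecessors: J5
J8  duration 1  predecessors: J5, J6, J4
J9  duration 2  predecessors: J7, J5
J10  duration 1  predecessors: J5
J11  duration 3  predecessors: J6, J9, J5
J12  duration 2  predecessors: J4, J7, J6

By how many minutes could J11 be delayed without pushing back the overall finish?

The longest chain is J4→J12 = 12+2 = 14; overall finish 14 minutes.
J11 finishes as early as 14 and must finish by 14.
Float = 14 − 14 = 0.

0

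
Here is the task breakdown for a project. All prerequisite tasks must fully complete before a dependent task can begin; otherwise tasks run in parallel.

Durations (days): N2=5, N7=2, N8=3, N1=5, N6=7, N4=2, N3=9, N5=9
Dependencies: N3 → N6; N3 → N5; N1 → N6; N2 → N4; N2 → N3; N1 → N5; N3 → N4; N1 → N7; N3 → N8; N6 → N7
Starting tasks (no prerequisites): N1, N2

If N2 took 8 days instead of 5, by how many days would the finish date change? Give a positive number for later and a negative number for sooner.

3

As given, the longest chain is N2→N3→N5 = 5+9+9 = 23, so the finish is 23 days.
N2 is on the critical path; changing it to 8 makes that path 26 days.
No other chain overtakes it, so the finish is 26 days.
Change in finish: 26 − 23 = +3 days.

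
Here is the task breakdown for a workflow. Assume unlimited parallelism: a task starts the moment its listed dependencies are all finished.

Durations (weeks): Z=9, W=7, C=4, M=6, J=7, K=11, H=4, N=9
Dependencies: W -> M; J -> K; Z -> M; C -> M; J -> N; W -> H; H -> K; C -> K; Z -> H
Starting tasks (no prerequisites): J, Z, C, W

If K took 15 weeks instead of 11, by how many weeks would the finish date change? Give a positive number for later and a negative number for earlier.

4

Baseline: Z→H→K = 9+4+11 = 24 → 24 weeks.
K is on the critical path; changing it to 15 makes that path 28 weeks.
No other chain overtakes it, so the finish is 28 weeks.
Change in finish: 28 − 24 = +4 weeks.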